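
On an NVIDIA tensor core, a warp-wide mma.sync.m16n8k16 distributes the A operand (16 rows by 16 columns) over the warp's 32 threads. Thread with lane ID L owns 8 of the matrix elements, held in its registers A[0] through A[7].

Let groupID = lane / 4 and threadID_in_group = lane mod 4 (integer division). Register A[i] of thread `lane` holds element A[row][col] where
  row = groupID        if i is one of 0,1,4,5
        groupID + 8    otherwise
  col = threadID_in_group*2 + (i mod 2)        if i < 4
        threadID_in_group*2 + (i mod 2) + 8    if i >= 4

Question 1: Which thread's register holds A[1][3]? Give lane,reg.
r:1=>grp=1,rB=0  c:3=>cB=0,tig=1,lo=1
L=1*4+1=5  i=0*4+0*2+1=1

5,1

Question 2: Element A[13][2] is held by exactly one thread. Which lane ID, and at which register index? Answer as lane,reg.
21,2

r=13⇒gr=5,Rb=1  c=2⇒Cb=0,th=1,odd=0
L=5*4+1=21  i=0*4+1*2+0=2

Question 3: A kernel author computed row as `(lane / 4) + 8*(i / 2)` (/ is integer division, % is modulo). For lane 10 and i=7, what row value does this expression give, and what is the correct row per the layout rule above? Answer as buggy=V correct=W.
`(lane / 4) + 8*(i / 2)`[10,7]->26
10: g=2,t=2
[7] (2+8,2*2+1+8) = (10,13)
row: 26 vs 10

buggy=26 correct=10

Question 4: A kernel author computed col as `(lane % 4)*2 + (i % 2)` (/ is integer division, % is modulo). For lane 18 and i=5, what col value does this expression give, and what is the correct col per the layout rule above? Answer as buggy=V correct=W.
buggy=5 correct=13

`(lane % 4)*2 + (i % 2)`[18,5]⇒5
18: gr=4,th=2
[5] (4+0,2*2+1+8) = (4,13)
col: 5 vs 13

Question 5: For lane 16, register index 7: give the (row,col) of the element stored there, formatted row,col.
12,9

lane 16: g=4 (16/4), t=0 (16%4)
i=7: r=4+8=12, c=0*2+1+8=9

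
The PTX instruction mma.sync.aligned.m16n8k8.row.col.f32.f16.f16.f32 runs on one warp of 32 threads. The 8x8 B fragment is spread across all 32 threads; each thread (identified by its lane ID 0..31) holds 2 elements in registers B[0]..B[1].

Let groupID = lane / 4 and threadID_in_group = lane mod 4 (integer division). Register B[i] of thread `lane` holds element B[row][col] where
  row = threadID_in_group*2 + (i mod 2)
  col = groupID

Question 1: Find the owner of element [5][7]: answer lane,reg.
c: 7->gid=7  r: 5->tid=2,i&1=1
L=7*4+2=30  i=1=1

30,1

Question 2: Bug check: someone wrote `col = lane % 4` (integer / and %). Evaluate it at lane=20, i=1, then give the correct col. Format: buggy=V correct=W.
`lane % 4`[20,1]=>0
20: grp=5,tig=0
[1] (0*2+1,5) = (1,5)
col: 0 vs 5

buggy=0 correct=5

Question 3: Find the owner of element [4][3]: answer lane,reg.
c: 3->gid=3  r: 4->tid=2,i&1=0
L=3*4+2=14  i=0=0

14,0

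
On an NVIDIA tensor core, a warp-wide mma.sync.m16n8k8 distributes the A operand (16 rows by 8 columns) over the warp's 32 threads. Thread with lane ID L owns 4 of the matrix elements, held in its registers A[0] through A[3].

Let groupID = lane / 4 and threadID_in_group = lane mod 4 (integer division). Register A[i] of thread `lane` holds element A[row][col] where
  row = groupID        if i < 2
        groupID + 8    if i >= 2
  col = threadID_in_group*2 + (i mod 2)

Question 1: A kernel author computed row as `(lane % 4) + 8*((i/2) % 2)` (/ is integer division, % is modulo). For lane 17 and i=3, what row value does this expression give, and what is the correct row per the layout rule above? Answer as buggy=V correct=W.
buggy=9 correct=12

`(lane % 4) + 8*((i/2) % 2)`[17,3]->9
lane 17->17/4=4, 17 mod 4=1
i=3  r:4+8->12  c:2·1+1->3
row: 9 vs 12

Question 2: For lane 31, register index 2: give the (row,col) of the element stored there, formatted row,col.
15,6

L=31->gid=31>>2=7, tid=31&3=3
[2]->row 7+8=15  col 3·2+0=6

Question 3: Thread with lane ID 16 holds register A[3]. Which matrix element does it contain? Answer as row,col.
12,1

lane 16: g=4 (16/4), t=0 (16%4)
i=3: r=4+8=12, c=0*2+1=1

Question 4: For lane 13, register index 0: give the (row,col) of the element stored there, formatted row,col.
lane 13: g=3 (13/4), t=1 (13%4)
i=0: r=3+0=3, c=1*2+0=2

3,2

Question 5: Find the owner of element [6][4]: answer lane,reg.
26,0

r: 6->gid=6,r8=0  c: 4->tid=2,i&1=0
L=6*4+2=26  i=0*2+0=0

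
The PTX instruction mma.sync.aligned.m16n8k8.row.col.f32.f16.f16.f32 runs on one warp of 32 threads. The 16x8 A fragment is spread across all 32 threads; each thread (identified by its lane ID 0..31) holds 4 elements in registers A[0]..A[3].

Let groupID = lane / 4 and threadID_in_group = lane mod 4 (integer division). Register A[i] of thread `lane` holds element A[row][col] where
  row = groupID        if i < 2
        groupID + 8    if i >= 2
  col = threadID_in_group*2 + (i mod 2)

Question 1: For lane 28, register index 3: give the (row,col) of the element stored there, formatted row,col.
lane 28=>28/4=7, 28 mod 4=0
i=3  r:7+8=>15  c:2·0+1=>1

15,1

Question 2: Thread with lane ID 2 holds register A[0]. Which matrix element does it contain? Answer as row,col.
0,4

L=2⇒gr=2>>2=0, th=2&3=2
[0]⇒row 0+0=0  col 2·2+0=4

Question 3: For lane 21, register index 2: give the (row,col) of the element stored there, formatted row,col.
13,2

L=21→G=21>>2=5, T=21&3=1
[2]→row 5+8=13  col 1·2+0=2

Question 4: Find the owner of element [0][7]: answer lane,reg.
r:0=>grp=0,rB=0  c:7=>tig=3,lo=1
L=0*4+3=3  i=0*2+1=1

3,1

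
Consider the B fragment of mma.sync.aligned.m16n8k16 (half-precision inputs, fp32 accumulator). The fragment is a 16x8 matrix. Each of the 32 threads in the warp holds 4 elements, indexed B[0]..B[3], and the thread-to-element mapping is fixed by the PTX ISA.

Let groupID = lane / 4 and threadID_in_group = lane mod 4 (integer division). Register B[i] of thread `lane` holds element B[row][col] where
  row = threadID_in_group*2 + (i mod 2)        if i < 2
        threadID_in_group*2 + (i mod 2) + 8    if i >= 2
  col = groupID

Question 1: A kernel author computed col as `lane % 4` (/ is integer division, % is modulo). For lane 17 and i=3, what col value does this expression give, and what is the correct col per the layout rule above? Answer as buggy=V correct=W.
`lane % 4`[17,3]→1
lane 17→17/4=4, 17 mod 4=1
i=3  r:2·1+1+8→11  c:4
col: 1 vs 4

buggy=1 correct=4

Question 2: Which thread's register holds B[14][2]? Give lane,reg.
11,2

c=2→G=2  r=14→rhi=1,T=3,p=0
L=2*4+3=11  i=1*2+0=2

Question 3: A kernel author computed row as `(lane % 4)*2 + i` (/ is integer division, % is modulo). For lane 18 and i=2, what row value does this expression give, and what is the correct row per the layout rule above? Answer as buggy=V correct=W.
buggy=6 correct=12

`(lane % 4)*2 + i`[18,2]=>6
lane 18: grp=4 (18/4), tig=2 (18%4)
i=2: r=2*2+0+8=12, c=grp=4
row: 6 vs 12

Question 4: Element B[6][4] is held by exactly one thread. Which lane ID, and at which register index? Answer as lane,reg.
19,0

c=4->g=4  r=6->rb=0,t=3,b0=0
L=4*4+3=19  i=0*2+0=0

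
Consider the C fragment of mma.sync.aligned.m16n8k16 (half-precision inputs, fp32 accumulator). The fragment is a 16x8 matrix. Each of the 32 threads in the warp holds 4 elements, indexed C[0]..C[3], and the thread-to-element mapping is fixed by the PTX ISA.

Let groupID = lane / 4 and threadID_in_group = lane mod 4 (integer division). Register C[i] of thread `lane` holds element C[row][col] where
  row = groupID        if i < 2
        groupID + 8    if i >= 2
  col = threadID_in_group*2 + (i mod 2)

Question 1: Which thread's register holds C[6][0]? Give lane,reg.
r: 6->gid=6,r8=0  c: 0->tid=0,i&1=0
L=6*4+0=24  i=0*2+0=0

24,0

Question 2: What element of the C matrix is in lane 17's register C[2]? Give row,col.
12,2

L=17⇒gr=17>>2=4, th=17&3=1
[2]⇒row 4+8=12  col 1·2+0=2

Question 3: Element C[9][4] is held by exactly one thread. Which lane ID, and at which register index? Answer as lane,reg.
6,2

r:9=>grp=1,rB=1  c:4=>tig=2,lo=0
L=1*4+2=6  i=1*2+0=2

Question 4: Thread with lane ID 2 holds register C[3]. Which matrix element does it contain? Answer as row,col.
8,5

L=2→G=2>>2=0, T=2&3=2
[3]→row 0+8=8  col 2·2+1=5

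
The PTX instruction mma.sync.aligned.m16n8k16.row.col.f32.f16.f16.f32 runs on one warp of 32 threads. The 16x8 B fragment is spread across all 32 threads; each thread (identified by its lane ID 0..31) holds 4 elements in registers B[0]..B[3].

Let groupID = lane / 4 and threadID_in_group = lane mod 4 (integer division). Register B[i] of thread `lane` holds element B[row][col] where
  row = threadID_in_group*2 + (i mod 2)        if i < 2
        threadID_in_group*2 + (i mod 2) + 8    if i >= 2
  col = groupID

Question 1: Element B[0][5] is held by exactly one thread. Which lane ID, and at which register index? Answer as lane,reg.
20,0

c=5⇒gr=5  r=0⇒Rb=0,th=0,odd=0
L=5*4+0=20  i=0*2+0=0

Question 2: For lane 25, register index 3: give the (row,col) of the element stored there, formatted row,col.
11,6

L=25->g=25>>2=6, t=25&3=1
[3]->row 1·2+1+8=11  col g=6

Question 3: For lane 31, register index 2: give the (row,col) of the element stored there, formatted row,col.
lane 31->31/4=7, 31 mod 4=3
i=2  r:2·3+0+8->14  c:7

14,7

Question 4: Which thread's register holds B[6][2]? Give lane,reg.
c: 2->gid=2  r: 6->r8=0,tid=3,i&1=0
L=2*4+3=11  i=0*2+0=0

11,0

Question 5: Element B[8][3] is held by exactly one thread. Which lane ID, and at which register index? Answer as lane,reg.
12,2

c=3->g=3  r=8->rb=1,t=0,b0=0
L=3*4+0=12  i=1*2+0=2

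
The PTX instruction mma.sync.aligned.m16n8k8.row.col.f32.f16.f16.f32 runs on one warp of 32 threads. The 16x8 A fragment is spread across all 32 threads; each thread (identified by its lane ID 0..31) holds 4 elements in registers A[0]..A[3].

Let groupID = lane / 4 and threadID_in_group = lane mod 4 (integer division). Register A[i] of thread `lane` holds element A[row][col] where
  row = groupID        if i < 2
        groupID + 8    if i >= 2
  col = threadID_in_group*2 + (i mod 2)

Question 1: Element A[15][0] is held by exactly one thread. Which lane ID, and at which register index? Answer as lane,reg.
28,2

r=15->g=7,rb=1  c=0->t=0,b0=0
L=7*4+0=28  i=1*2+0=2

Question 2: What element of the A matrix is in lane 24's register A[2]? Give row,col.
14,0

lane 24: gr=6 (24/4), th=0 (24%4)
i=2: r=6+8=14, c=0*2+0=0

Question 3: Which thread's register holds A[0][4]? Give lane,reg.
2,0

r=0⇒gr=0,Rb=0  c=4⇒th=2,odd=0
L=0*4+2=2  i=0*2+0=0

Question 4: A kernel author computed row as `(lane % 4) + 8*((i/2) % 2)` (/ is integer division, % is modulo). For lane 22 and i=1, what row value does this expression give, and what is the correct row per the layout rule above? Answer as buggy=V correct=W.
`(lane % 4) + 8*((i/2) % 2)`[22,1]=>2
lane 22: grp=5 (22/4), tig=2 (22%4)
i=1: r=5+0=5, c=2*2+1=5
row: 2 vs 5

buggy=2 correct=5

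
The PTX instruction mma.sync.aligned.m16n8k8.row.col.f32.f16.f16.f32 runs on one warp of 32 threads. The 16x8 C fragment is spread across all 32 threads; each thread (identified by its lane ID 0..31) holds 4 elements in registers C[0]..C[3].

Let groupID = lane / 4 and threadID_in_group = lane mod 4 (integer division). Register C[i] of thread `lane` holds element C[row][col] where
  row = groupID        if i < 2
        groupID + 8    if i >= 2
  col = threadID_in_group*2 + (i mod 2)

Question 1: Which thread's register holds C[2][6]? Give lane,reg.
11,0

r=2->g=2,rb=0  c=6->t=3,b0=0
L=2*4+3=11  i=0*2+0=0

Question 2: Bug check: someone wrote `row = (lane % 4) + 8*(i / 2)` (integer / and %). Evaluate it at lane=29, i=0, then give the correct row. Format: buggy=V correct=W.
buggy=1 correct=7

`(lane % 4) + 8*(i / 2)`[29,0]->1
29: gid=7,tid=1
[0] (7+0,1*2+0) = (7,2)
row: 1 vs 7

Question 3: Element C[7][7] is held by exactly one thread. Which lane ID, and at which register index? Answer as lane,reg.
31,1

r=7→G=7,rhi=0  c=7→T=3,p=1
L=7*4+3=31  i=0*2+1=1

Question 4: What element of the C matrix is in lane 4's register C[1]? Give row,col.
1,1

4: g=1,t=0
[1] (1+0,0*2+1) = (1,1)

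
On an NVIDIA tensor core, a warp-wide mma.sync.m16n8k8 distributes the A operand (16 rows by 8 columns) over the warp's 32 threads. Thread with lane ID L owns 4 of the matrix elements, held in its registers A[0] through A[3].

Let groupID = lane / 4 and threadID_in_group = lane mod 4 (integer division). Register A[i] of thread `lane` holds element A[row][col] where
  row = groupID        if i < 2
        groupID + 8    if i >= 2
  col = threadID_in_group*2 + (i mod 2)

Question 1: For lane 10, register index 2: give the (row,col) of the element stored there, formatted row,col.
10,4

lane 10→10/4=2, 10 mod 4=2
i=2  r:2+8→10  c:2·2+0→4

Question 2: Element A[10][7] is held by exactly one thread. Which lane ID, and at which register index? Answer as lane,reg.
11,3

r=10->g=2,rb=1  c=7->t=3,b0=1
L=2*4+3=11  i=1*2+1=3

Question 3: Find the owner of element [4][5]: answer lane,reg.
18,1

r=4->g=4,rb=0  c=5->t=2,b0=1
L=4*4+2=18  i=0*2+1=1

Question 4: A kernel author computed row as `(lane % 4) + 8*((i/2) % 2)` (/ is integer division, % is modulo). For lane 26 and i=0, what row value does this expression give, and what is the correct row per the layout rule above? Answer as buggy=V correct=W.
buggy=2 correct=6

`(lane % 4) + 8*((i/2) % 2)`[26,0]⇒2
lane 26: gr=6 (26/4), th=2 (26%4)
i=0: r=6+0=6, c=2*2+0=4
row: 2 vs 6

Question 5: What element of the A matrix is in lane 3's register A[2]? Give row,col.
8,6

3: gr=0,th=3
[2] (0+8,3*2+0) = (8,6)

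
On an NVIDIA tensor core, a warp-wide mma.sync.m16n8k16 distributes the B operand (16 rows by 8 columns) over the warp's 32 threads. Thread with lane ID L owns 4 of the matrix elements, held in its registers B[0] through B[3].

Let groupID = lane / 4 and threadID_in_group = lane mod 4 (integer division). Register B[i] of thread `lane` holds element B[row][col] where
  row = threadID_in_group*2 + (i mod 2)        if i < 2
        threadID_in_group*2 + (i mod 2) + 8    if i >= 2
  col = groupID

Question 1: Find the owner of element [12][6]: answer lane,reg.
26,2

c=6->g=6  r=12->rb=1,t=2,b0=0
L=6*4+2=26  i=1*2+0=2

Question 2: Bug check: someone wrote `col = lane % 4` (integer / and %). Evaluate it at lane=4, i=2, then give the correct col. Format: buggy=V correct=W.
`lane % 4`[4,2]=>0
L=4=>grp=4>>2=1, tig=4&3=0
[2]=>row 0·2+0+8=8  col grp=1
col: 0 vs 1

buggy=0 correct=1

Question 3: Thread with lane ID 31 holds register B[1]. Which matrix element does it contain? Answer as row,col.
7,7

31: g=7,t=3
[1] (3*2+1+0,7) = (7,7)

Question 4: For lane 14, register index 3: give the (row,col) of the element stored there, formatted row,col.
lane 14: gid=3 (14/4), tid=2 (14%4)
i=3: r=2*2+1+8=13, c=gid=3

13,3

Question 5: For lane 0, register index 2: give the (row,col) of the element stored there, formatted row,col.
L=0->gid=0>>2=0, tid=0&3=0
[2]->row 0·2+0+8=8  col gid=0

8,0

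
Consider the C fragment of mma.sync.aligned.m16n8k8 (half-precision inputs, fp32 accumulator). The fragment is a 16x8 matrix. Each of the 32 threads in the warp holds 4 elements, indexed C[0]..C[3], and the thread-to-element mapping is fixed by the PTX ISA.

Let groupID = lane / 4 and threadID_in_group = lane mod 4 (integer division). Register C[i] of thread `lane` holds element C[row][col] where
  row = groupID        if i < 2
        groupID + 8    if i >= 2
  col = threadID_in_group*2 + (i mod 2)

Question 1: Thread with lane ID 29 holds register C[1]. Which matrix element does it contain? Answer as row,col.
lane 29=>29/4=7, 29 mod 4=1
i=1  r:7+0=>7  c:2·1+1=>3

7,3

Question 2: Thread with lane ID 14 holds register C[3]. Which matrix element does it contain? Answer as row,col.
L=14⇒gr=14>>2=3, th=14&3=2
[3]⇒row 3+8=11  col 2·2+1=5

11,5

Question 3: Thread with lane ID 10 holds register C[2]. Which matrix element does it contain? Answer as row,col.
10,4

L=10=>grp=10>>2=2, tig=10&3=2
[2]=>row 2+8=10  col 2·2+0=4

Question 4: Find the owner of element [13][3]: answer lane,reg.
r:13=>grp=5,rB=1  c:3=>tig=1,lo=1
L=5*4+1=21  i=1*2+1=3

21,3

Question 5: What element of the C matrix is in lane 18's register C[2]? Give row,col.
18: g=4,t=2
[2] (4+8,2*2+0) = (12,4)

12,4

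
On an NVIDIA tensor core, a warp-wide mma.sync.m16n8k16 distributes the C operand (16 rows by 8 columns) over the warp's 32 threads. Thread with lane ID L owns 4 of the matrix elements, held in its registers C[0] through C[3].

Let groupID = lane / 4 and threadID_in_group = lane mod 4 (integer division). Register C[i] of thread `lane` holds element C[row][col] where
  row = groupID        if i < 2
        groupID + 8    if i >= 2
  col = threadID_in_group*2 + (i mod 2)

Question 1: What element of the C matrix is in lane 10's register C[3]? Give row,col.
10: gid=2,tid=2
[3] (2+8,2*2+1) = (10,5)

10,5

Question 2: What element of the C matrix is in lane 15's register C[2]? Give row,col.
L=15=>grp=15>>2=3, tig=15&3=3
[2]=>row 3+8=11  col 3·2+0=6

11,6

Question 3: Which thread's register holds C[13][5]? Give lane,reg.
22,3

r=13⇒gr=5,Rb=1  c=5⇒th=2,odd=1
L=5*4+2=22  i=1*2+1=3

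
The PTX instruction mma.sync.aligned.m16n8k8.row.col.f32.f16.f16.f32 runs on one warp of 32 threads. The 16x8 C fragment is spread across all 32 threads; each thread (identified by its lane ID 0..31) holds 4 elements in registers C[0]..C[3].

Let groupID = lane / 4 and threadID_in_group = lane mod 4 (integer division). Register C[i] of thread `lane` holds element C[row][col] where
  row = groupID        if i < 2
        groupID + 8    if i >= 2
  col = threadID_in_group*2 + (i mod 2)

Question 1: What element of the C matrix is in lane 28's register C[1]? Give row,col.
7,1

28: gid=7,tid=0
[1] (7+0,0*2+1) = (7,1)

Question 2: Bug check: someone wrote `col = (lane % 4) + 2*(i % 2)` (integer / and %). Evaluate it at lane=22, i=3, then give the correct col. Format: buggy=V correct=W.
buggy=4 correct=5

`(lane % 4) + 2*(i % 2)`[22,3]→4
lane 22: G=5 (22/4), T=2 (22%4)
i=3: r=5+8=13, c=2*2+1=5
col: 4 vs 5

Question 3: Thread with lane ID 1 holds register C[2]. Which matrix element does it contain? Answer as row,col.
lane 1⇒1/4=0, 1 mod 4=1
i=2  r:0+8⇒8  c:2·1+0⇒2

8,2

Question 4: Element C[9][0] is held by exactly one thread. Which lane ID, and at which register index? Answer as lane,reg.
r: 9->gid=1,r8=1  c: 0->tid=0,i&1=0
L=1*4+0=4  i=1*2+0=2

4,2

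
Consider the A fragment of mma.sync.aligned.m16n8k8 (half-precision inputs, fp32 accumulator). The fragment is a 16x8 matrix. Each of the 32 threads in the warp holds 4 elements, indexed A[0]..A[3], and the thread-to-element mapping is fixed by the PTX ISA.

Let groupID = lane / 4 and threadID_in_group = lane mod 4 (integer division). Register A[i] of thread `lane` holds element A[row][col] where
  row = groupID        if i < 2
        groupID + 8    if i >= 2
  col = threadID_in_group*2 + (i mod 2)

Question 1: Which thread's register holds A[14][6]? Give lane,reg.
27,2

r=14⇒gr=6,Rb=1  c=6⇒th=3,odd=0
L=6*4+3=27  i=1*2+0=2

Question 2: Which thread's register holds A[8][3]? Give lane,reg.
r=8->g=0,rb=1  c=3->t=1,b0=1
L=0*4+1=1  i=1*2+1=3

1,3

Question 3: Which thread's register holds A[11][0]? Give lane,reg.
r:11=>grp=3,rB=1  c:0=>tig=0,lo=0
L=3*4+0=12  i=1*2+0=2

12,2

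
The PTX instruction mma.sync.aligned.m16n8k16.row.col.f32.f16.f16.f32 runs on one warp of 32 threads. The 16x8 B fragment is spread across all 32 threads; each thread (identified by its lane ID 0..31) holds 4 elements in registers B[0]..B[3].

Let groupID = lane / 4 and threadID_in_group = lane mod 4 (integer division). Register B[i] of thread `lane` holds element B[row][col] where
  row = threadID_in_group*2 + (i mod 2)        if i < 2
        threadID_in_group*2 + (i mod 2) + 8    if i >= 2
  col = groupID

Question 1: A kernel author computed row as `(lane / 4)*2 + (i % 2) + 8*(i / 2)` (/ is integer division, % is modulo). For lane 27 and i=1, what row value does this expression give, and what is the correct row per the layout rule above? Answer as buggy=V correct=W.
`(lane / 4)*2 + (i % 2) + 8*(i / 2)`[27,1]⇒13
L=27⇒gr=27>>2=6, th=27&3=3
[1]⇒row 3·2+1+0=7  col gr=6
row: 13 vs 7

buggy=13 correct=7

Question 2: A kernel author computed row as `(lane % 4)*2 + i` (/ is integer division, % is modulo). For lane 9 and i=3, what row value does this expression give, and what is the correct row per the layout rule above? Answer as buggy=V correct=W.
buggy=5 correct=11

`(lane % 4)*2 + i`[9,3]⇒5
lane 9⇒9/4=2, 9 mod 4=1
i=3  r:2·1+1+8⇒11  c:2
row: 5 vs 11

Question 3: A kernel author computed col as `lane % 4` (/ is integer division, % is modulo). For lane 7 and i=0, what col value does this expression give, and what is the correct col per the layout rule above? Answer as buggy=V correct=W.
buggy=3 correct=1

`lane % 4`[7,0]→3
L=7→G=7>>2=1, T=7&3=3
[0]→row 3·2+0+0=6  col G=1
col: 3 vs 1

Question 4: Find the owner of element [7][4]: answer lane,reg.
c=4→G=4  r=7→rhi=0,T=3,p=1
L=4*4+3=19  i=0*2+1=1

19,1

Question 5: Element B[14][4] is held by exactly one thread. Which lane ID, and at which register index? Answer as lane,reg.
19,2

c=4⇒gr=4  r=14⇒Rb=1,th=3,odd=0
L=4*4+3=19  i=1*2+0=2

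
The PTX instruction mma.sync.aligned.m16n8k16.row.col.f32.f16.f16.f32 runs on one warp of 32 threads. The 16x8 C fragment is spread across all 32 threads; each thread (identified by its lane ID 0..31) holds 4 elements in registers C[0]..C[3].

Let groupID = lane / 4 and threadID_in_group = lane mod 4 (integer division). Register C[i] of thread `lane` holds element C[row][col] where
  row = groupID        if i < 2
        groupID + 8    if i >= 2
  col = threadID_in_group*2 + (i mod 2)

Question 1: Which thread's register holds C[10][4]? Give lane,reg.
10,2

r:10=>grp=2,rB=1  c:4=>tig=2,lo=0
L=2*4+2=10  i=1*2+0=2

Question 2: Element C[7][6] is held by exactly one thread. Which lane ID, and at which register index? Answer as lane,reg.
31,0

r=7⇒gr=7,Rb=0  c=6⇒th=3,odd=0
L=7*4+3=31  i=0*2+0=0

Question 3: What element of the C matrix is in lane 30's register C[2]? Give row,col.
30: G=7,T=2
[2] (7+8,2*2+0) = (15,4)

15,4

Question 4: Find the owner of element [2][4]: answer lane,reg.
10,0

r=2⇒gr=2,Rb=0  c=4⇒th=2,odd=0
L=2*4+2=10  i=0*2+0=0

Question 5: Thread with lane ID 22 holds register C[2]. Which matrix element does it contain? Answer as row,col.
13,4

L=22=>grp=22>>2=5, tig=22&3=2
[2]=>row 5+8=13  col 2·2+0=4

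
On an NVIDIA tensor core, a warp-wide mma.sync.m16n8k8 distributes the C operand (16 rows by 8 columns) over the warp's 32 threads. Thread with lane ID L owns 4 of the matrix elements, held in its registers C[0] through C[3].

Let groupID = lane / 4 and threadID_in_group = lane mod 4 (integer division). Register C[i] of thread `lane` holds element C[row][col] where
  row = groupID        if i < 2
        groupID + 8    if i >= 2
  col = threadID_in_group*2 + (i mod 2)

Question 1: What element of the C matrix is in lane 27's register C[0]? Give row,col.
6,6

L=27⇒gr=27>>2=6, th=27&3=3
[0]⇒row 6+0=6  col 3·2+0=6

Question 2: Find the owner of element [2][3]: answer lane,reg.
9,1

r:2=>grp=2,rB=0  c:3=>tig=1,lo=1
L=2*4+1=9  i=0*2+1=1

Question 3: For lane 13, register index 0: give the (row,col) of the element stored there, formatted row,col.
3,2

13: gr=3,th=1
[0] (3+0,1*2+0) = (3,2)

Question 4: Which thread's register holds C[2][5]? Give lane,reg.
r=2→G=2,rhi=0  c=5→T=2,p=1
L=2*4+2=10  i=0*2+1=1

10,1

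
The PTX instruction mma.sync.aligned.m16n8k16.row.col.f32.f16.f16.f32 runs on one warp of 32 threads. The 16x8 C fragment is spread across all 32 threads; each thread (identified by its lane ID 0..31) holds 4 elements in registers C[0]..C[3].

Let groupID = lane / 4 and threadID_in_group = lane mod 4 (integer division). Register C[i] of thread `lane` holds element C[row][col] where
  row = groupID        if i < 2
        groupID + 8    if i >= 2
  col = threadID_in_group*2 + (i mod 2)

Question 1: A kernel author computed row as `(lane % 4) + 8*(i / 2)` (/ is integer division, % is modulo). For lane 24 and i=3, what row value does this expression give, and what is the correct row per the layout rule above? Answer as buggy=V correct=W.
`(lane % 4) + 8*(i / 2)`[24,3]⇒8
24: gr=6,th=0
[3] (6+8,0*2+1) = (14,1)
row: 8 vs 14

buggy=8 correct=14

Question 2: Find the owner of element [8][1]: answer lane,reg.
0,3

r:8=>grp=0,rB=1  c:1=>tig=0,lo=1
L=0*4+0=0  i=1*2+1=3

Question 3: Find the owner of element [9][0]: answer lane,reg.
r=9⇒gr=1,Rb=1  c=0⇒th=0,odd=0
L=1*4+0=4  i=1*2+0=2

4,2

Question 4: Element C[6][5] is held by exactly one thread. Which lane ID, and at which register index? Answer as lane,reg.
r:6=>grp=6,rB=0  c:5=>tig=2,lo=1
L=6*4+2=26  i=0*2+1=1

26,1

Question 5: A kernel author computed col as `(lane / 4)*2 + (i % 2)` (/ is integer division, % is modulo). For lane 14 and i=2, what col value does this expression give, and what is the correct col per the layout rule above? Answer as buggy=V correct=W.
buggy=6 correct=4

`(lane / 4)*2 + (i % 2)`[14,2]⇒6
L=14⇒gr=14>>2=3, th=14&3=2
[2]⇒row 3+8=11  col 2·2+0=4
col: 6 vs 4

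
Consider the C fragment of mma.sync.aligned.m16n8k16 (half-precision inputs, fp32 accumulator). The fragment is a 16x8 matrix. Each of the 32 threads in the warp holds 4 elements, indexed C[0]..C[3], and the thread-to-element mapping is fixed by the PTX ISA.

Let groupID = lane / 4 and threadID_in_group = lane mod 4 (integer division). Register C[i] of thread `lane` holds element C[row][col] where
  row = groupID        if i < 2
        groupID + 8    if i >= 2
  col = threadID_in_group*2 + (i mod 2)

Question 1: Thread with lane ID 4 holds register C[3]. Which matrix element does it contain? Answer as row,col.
lane 4->4/4=1, 4 mod 4=0
i=3  r:1+8->9  c:2·0+1->1

9,1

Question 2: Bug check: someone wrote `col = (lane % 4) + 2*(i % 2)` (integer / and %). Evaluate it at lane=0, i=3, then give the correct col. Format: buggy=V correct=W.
`(lane % 4) + 2*(i % 2)`[0,3]->2
lane 0->0/4=0, 0 mod 4=0
i=3  r:0+8->8  c:2·0+1->1
col: 2 vs 1

buggy=2 correct=1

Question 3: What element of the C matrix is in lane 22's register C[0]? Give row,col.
5,4

L=22->g=22>>2=5, t=22&3=2
[0]->row 5+0=5  col 2·2+0=4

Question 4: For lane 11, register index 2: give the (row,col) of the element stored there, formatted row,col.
10,6

lane 11: grp=2 (11/4), tig=3 (11%4)
i=2: r=2+8=10, c=3*2+0=6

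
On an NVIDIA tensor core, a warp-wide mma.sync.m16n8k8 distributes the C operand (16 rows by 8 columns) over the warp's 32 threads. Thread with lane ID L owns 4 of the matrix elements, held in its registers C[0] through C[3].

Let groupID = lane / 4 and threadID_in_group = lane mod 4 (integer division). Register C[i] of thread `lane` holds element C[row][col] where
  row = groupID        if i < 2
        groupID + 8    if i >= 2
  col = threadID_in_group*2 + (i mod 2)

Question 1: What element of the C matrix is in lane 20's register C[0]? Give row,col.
lane 20: G=5 (20/4), T=0 (20%4)
i=0: r=5+0=5, c=0*2+0=0

5,0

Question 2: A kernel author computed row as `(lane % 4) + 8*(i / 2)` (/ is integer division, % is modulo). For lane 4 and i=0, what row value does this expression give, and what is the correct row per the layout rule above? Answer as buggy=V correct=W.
buggy=0 correct=1

`(lane % 4) + 8*(i / 2)`[4,0]->0
lane 4->4/4=1, 4 mod 4=0
i=0  r:1+0->1  c:2·0+0->0
row: 0 vs 1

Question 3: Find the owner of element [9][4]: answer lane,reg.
r: 9->gid=1,r8=1  c: 4->tid=2,i&1=0
L=1*4+2=6  i=1*2+0=2

6,2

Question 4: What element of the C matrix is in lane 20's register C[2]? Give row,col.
13,0

20: G=5,T=0
[2] (5+8,0*2+0) = (13,0)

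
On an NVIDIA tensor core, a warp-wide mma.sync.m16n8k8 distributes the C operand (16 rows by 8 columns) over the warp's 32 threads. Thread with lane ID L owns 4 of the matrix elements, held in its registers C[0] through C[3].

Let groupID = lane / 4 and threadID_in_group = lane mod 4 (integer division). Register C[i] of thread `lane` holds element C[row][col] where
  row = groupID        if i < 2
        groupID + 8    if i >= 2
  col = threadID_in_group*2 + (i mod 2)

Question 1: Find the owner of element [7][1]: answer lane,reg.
28,1

r=7->g=7,rb=0  c=1->t=0,b0=1
L=7*4+0=28  i=0*2+1=1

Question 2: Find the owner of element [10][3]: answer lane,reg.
9,3

r=10->g=2,rb=1  c=3->t=1,b0=1
L=2*4+1=9  i=1*2+1=3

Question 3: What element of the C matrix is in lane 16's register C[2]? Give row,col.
12,0

L=16->g=16>>2=4, t=16&3=0
[2]->row 4+8=12  col 0·2+0=0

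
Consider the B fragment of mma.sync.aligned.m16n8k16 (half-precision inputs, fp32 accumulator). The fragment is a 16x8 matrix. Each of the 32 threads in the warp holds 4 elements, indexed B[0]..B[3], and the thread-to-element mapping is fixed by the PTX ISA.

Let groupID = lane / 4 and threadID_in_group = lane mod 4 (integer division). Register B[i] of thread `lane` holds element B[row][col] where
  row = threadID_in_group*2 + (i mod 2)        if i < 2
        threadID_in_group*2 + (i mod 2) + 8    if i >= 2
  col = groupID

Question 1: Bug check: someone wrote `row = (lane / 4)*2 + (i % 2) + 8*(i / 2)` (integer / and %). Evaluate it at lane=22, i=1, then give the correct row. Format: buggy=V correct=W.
buggy=11 correct=5

`(lane / 4)*2 + (i % 2) + 8*(i / 2)`[22,1]->11
22: g=5,t=2
[1] (2*2+1+0,5) = (5,5)
row: 11 vs 5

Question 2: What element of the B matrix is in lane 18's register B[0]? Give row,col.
4,4

18: grp=4,tig=2
[0] (2*2+0+0,4) = (4,4)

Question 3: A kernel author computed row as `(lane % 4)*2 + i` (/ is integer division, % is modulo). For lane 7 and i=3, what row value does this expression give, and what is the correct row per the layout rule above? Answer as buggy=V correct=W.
buggy=9 correct=15

`(lane % 4)*2 + i`[7,3]=>9
lane 7: grp=1 (7/4), tig=3 (7%4)
i=3: r=3*2+1+8=15, c=grp=1
row: 9 vs 15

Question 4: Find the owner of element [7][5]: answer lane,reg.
23,1

c=5⇒gr=5  r=7⇒Rb=0,th=3,odd=1
L=5*4+3=23  i=0*2+1=1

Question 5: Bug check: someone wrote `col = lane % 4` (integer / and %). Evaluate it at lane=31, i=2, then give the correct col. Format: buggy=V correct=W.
`lane % 4`[31,2]⇒3
lane 31⇒31/4=7, 31 mod 4=3
i=2  r:2·3+0+8⇒14  c:7
col: 3 vs 7

buggy=3 correct=7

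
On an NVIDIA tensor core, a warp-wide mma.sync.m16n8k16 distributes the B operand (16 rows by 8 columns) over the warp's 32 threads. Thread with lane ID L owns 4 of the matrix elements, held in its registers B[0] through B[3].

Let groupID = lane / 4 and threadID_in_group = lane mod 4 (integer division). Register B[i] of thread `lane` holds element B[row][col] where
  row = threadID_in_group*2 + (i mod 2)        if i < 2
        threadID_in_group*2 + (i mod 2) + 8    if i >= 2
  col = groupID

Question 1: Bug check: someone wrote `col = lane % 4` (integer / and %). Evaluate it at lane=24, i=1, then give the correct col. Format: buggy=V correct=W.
`lane % 4`[24,1]=>0
lane 24=>24/4=6, 24 mod 4=0
i=1  r:2·0+1+0=>1  c:6
col: 0 vs 6

buggy=0 correct=6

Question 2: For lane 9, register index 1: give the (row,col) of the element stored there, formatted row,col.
lane 9->9/4=2, 9 mod 4=1
i=1  r:2·1+1+0->3  c:2

3,2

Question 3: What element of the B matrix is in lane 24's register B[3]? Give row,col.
9,6

lane 24: g=6 (24/4), t=0 (24%4)
i=3: r=0*2+1+8=9, c=g=6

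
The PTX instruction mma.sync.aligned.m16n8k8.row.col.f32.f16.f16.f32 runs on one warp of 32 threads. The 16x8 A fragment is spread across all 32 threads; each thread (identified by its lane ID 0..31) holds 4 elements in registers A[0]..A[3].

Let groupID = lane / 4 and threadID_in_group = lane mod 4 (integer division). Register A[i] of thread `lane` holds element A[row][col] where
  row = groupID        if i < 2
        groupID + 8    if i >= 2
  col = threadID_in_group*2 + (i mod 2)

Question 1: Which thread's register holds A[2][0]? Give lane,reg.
8,0

r=2⇒gr=2,Rb=0  c=0⇒th=0,odd=0
L=2*4+0=8  i=0*2+0=0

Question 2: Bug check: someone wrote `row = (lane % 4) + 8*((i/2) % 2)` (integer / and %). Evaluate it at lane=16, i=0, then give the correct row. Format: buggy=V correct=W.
buggy=0 correct=4

`(lane % 4) + 8*((i/2) % 2)`[16,0]⇒0
lane 16⇒16/4=4, 16 mod 4=0
i=0  r:4+0⇒4  c:2·0+0⇒0
row: 0 vs 4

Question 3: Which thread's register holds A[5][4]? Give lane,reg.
22,0

r: 5->gid=5,r8=0  c: 4->tid=2,i&1=0
L=5*4+2=22  i=0*2+0=0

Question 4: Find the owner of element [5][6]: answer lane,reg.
23,0

r: 5->gid=5,r8=0  c: 6->tid=3,i&1=0
L=5*4+3=23  i=0*2+0=0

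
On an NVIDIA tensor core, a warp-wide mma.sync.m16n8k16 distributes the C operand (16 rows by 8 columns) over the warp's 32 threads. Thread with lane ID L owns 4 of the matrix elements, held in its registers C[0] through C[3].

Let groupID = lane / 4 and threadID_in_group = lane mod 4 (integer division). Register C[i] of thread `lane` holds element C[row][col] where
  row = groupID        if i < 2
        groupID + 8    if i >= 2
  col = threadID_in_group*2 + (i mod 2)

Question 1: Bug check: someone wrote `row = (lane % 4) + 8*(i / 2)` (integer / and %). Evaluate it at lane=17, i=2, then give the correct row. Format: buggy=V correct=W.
buggy=9 correct=12

`(lane % 4) + 8*(i / 2)`[17,2]=>9
L=17=>grp=17>>2=4, tig=17&3=1
[2]=>row 4+8=12  col 1·2+0=2
row: 9 vs 12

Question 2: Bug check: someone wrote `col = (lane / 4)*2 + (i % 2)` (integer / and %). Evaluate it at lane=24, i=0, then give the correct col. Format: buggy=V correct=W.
buggy=12 correct=0

`(lane / 4)*2 + (i % 2)`[24,0]->12
L=24->g=24>>2=6, t=24&3=0
[0]->row 6+0=6  col 0·2+0=0
col: 12 vs 0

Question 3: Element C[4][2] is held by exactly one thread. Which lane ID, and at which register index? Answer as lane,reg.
17,0

r=4->g=4,rb=0  c=2->t=1,b0=0
L=4*4+1=17  i=0*2+0=0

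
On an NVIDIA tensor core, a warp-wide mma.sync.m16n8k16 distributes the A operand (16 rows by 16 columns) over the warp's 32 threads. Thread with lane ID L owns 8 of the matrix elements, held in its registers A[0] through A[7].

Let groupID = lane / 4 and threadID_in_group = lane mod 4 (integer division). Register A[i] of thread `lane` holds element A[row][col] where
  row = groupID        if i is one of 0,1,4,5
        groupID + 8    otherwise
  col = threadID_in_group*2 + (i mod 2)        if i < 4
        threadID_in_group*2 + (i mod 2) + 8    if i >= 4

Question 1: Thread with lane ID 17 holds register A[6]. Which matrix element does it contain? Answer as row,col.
12,10

lane 17->17/4=4, 17 mod 4=1
i=6  r:4+8->12  c:2·1+0+8->10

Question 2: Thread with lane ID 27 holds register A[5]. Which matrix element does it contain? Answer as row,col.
6,15

lane 27->27/4=6, 27 mod 4=3
i=5  r:6+0->6  c:2·3+1+8->15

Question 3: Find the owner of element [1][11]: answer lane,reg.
5,5

r:1=>grp=1,rB=0  c:11=>cB=1,tig=1,lo=1
L=1*4+1=5  i=1*4+0*2+1=5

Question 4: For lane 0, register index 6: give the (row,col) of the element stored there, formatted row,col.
lane 0: gid=0 (0/4), tid=0 (0%4)
i=6: r=0+8=8, c=0*2+0+8=8

8,8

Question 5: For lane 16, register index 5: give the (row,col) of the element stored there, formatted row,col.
4,9

lane 16: G=4 (16/4), T=0 (16%4)
i=5: r=4+0=4, c=0*2+1+8=9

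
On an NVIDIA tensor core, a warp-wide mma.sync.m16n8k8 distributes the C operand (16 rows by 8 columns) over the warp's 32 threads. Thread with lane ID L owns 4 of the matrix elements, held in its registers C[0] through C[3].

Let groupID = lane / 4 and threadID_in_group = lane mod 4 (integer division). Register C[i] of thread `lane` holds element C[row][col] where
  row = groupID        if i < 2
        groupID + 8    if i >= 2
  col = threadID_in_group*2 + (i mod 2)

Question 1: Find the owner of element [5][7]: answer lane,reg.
r=5→G=5,rhi=0  c=7→T=3,p=1
L=5*4+3=23  i=0*2+1=1

23,1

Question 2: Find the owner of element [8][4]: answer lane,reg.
r=8->g=0,rb=1  c=4->t=2,b0=0
L=0*4+2=2  i=1*2+0=2

2,2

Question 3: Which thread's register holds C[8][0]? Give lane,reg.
0,2

r:8=>grp=0,rB=1  c:0=>tig=0,lo=0
L=0*4+0=0  i=1*2+0=2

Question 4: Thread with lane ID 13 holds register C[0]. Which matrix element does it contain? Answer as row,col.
lane 13: g=3 (13/4), t=1 (13%4)
i=0: r=3+0=3, c=1*2+0=2

3,2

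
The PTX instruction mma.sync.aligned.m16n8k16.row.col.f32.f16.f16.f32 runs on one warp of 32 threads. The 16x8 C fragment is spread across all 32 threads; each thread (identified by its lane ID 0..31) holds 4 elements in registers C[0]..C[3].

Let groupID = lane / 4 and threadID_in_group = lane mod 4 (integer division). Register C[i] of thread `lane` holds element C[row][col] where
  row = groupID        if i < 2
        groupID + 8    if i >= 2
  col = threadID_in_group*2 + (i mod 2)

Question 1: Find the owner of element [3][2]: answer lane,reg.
r=3→G=3,rhi=0  c=2→T=1,p=0
L=3*4+1=13  i=0*2+0=0

13,0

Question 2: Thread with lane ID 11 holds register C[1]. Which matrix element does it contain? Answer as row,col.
2,7

11: g=2,t=3
[1] (2+0,3*2+1) = (2,7)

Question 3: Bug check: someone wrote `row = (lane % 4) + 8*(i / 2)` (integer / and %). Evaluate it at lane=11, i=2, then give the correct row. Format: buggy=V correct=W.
`(lane % 4) + 8*(i / 2)`[11,2]->11
lane 11: gid=2 (11/4), tid=3 (11%4)
i=2: r=2+8=10, c=3*2+0=6
row: 11 vs 10

buggy=11 correct=10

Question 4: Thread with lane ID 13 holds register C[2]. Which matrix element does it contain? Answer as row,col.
lane 13: gid=3 (13/4), tid=1 (13%4)
i=2: r=3+8=11, c=1*2+0=2

11,2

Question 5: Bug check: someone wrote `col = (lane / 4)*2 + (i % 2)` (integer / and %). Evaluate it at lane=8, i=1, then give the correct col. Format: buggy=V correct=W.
`(lane / 4)*2 + (i % 2)`[8,1]→5
8: G=2,T=0
[1] (2+0,0*2+1) = (2,1)
col: 5 vs 1

buggy=5 correct=1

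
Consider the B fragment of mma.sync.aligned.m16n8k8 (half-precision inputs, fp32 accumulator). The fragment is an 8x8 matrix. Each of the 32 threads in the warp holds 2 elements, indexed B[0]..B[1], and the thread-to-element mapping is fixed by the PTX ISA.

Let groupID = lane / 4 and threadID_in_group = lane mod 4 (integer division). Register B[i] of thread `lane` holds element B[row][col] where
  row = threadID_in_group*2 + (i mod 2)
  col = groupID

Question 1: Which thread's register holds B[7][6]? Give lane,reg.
27,1

c=6⇒gr=6  r=7⇒th=3,odd=1
L=6*4+3=27  i=1=1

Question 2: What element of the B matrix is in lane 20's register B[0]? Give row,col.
0,5

lane 20: gr=5 (20/4), th=0 (20%4)
i=0: r=0*2+0=0, c=gr=5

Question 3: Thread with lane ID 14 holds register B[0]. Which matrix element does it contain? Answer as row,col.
4,3

lane 14→14/4=3, 14 mod 4=2
i=0  r:2·2+0→4  c:3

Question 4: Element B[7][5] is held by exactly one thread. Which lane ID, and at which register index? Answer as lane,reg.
23,1

c: 5->gid=5  r: 7->tid=3,i&1=1
L=5*4+3=23  i=1=1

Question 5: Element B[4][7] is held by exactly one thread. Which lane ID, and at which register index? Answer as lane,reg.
30,0

c=7⇒gr=7  r=4⇒th=2,odd=0
L=7*4+2=30  i=0=0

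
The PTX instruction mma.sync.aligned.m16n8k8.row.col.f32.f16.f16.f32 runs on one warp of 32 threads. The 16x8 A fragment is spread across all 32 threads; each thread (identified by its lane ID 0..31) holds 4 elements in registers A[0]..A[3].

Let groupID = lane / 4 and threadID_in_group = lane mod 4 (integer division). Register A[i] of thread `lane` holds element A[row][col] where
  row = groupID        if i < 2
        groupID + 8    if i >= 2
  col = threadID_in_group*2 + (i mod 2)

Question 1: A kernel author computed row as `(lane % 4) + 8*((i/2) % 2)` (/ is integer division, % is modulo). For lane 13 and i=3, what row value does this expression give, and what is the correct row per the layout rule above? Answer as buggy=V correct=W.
buggy=9 correct=11

`(lane % 4) + 8*((i/2) % 2)`[13,3]→9
lane 13: G=3 (13/4), T=1 (13%4)
i=3: r=3+8=11, c=1*2+1=3
row: 9 vs 11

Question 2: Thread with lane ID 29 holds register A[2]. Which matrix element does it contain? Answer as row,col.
15,2

29: gid=7,tid=1
[2] (7+8,1*2+0) = (15,2)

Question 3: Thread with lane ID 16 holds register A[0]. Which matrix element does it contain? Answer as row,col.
lane 16: g=4 (16/4), t=0 (16%4)
i=0: r=4+0=4, c=0*2+0=0

4,0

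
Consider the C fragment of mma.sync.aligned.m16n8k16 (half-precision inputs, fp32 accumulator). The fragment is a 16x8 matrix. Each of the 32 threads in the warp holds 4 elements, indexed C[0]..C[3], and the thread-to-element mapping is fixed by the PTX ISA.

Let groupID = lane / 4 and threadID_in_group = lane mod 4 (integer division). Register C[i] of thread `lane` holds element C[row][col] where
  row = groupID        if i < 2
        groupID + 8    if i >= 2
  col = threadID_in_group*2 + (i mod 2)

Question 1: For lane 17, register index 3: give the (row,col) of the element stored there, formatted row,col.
12,3

17: gr=4,th=1
[3] (4+8,1*2+1) = (12,3)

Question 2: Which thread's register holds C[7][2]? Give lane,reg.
29,0

r=7⇒gr=7,Rb=0  c=2⇒th=1,odd=0
L=7*4+1=29  i=0*2+0=0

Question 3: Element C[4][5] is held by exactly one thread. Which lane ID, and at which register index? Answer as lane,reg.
18,1

r:4=>grp=4,rB=0  c:5=>tig=2,lo=1
L=4*4+2=18  i=0*2+1=1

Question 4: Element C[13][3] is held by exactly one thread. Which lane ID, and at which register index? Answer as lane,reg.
21,3

r:13=>grp=5,rB=1  c:3=>tig=1,lo=1
L=5*4+1=21  i=1*2+1=3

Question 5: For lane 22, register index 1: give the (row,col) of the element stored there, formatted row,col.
5,5

22: G=5,T=2
[1] (5+0,2*2+1) = (5,5)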